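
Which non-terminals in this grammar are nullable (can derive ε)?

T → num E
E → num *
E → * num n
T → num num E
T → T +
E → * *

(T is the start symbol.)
A non-terminal is nullable if it can derive ε (the empty string): either it has an ε-production, or it has a production whose right-hand side consists entirely of nullable non-terminals.

There are no ε-productions, so no non-terminal can derive ε.
No non-terminals are nullable.

Answer: None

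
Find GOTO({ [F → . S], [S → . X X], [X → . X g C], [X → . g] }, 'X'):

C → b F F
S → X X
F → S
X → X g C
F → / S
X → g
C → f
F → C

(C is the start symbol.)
GOTO(I, 'X') = CLOSURE({ [A → αX.β] : [A → α.Xβ] ∈ I, X = 'X' })

Items with dot before 'X', with the dot advanced:
  [S → . X X] → [S → X . X]
  [X → . X g C] → [X → X . g C]
Closure of the advanced items:
  [S → X . X] has the dot before X: add [X → . X g C], [X → . g]

GOTO = { [S → X . X], [X → . X g C], [X → . g], [X → X . g C] }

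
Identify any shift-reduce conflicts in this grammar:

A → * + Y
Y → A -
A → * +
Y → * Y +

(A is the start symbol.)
A shift-reduce conflict occurs when an LR(0) state has both:
  - a complete (reduce) item [A → α .] (dot at the end), and
  - a shift item [B → β . c γ] (dot before a terminal).

Augment with A' → A and build the canonical LR(0) collection (I0 = CLOSURE({[A' → . A]}), then GOTO on every symbol after a dot until no new states appear). It has 10 states:
  I0: { [A → . * + Y], [A → . * +], [A' → . A] }  — shift
  I1: { [A → * . + Y], [A → * . +] }  — shift
  I2: { [A' → A .] }  — accept
  I3: { [A → * + . Y], [A → * + .], [A → . * + Y], [A → . * +], [Y → . * Y +], [Y → . A -] }  — shift, reduce
  I4: { [A → * . + Y], [A → * . +], [A → . * + Y], [A → . * +], [Y → * . Y +], [Y → . * Y +], [Y → . A -] }  — shift
  I5: { [Y → A . -] }  — shift
  I6: { [A → * + Y .] }  — reduce
  I7: { [Y → A - .] }  — reduce
  I8: { [Y → * Y . +] }  — shift
  I9: { [Y → * Y + .] }  — reduce

I3 contains reduce item [A → * + .] and shift items [A → . * +], [A → . * + Y], [Y → . * Y +] — shift-reduce conflict.

Answer: Yes — I3: [A → * + .] vs [A → . * +]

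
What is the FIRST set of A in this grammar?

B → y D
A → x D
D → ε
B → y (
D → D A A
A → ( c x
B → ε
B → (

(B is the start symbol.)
{ '(', 'x' }

To compute FIRST(A), examine every production with A on the left-hand side, reading each right-hand side left to right until a non-nullable symbol is reached.

From A → x D:
  - x is a terminal: add 'x' and stop
From A → ( c x:
  - '(' is a terminal: add '(' and stop

Collecting: FIRST(A) = { '(', 'x' }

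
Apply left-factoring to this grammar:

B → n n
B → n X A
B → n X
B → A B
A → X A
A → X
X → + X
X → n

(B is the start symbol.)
Left-factoring transforms A → αβ₁ | αβ₂ into A → αA' and A' → β₁ | β₂
(α is the longest common prefix among the alternatives). Repeat until
no nonterminal has two alternatives with a common prefix.

Round 1: B has alternatives sharing prefix 'n'. Introduce B': B → n B'
  Add: B' → n
  Add: B' → X A
  Add: B' → X

Round 2: B' has alternatives sharing prefix 'X'. Introduce B'': B' → X B''
  Add: B'' → A
  Add: B'' → ε

Round 3: A has alternatives sharing prefix 'X'. Introduce A': A → X A'
  Add: A' → A
  Add: A' → ε

No remaining common prefixes — done.

Resulting grammar:
B → n B'
B' → n
B' → X B''
B'' → A
B'' → ε
B → A B
A → X A'
A' → A
A' → ε
X → + X
X → n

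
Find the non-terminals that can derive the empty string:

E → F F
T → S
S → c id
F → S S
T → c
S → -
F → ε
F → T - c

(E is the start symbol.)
{ 'E', 'F' }

A non-terminal is nullable if it can derive ε (the empty string): either it has an ε-production, or it has a production whose right-hand side consists entirely of nullable non-terminals.

ε-productions: F → ε
So F is immediately nullable.
E → F F: every symbol on the right is nullable, so E is nullable too.
No further non-terminal can be added: every production for the remaining non-terminals contains a terminal or a non-nullable non-terminal.
Nullable = { 'E', 'F' }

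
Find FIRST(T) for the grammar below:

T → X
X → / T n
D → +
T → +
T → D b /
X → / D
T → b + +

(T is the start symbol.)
{ '+', '/', 'b' }

FIRST sets of the other non-terminals involved (by the same procedure, iterated to a fixed point):
  FIRST(X) = { '/' }
  FIRST(D) = { '+' }

From T → X:
  - X is a non-terminal: add FIRST(X) \ {ε} = { '/' }
    X is not nullable, so stop
From T → +:
  - '+' is a terminal: add '+' and stop
From T → D b /:
  - D is a non-terminal: add FIRST(D) \ {ε} = { '+' }
    D is not nullable, so stop
From T → b + +:
  - b is a terminal: add 'b' and stop

Collecting: FIRST(T) = { '+', '/', 'b' }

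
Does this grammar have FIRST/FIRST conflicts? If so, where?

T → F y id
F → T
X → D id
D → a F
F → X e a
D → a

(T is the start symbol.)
Yes. F → T / F → X e a on { 'a' }; D → a F / D → a on { 'a' }

A FIRST/FIRST conflict occurs when two productions N → α and N → β for the same non-terminal have FIRST(α) ∩ FIRST(β) ≠ ∅ (with ε ∈ FIRST of a nullable right-hand side, so two nullable alternatives also conflict).

FIRST sets of the non-terminals at (or reachable through a nullable prefix from) the front of some alternative:
  FIRST(T) = { 'a' }
  FIRST(X) = { 'a' }

Productions for F:
  F → T: FIRST = { 'a' }
  F → X e a: FIRST = { 'a' }
Productions for D:
  D → a F: FIRST = { 'a' }
  D → a: FIRST = { 'a' }
T, X have only one production, so no FIRST/FIRST conflict is possible there.

Conflict for F: F → T and F → X e a
  Overlap: { 'a' }
Conflict for D: D → a F and D → a
  Overlap: { 'a' }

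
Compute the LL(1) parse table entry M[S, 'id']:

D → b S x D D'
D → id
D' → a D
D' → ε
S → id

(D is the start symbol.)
S → id

To find M[S, 'id'], we find productions for S where 'id' is in the predict set (PREDICT(N → α) = (FIRST(α) \ {ε}) ∪ (FOLLOW(N) if α ⇒* ε)).

S → id: PREDICT = { 'id' }
  'id' is in predict set, so this production goes in M[S, 'id']

M[S, 'id'] = S → id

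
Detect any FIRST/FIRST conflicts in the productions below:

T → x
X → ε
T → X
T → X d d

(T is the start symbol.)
No FIRST/FIRST conflicts.

A FIRST/FIRST conflict occurs when two productions N → α and N → β for the same non-terminal have FIRST(α) ∩ FIRST(β) ≠ ∅ (with ε ∈ FIRST of a nullable right-hand side, so two nullable alternatives also conflict).

FIRST sets of the non-terminals at (or reachable through a nullable prefix from) the front of some alternative:
  FIRST(X) = { ε }

Productions for T:
  T → x: FIRST = { 'x' }
  T → X: FIRST = { ε }
  T → X d d: FIRST = { 'd' }
X has only one production, so no FIRST/FIRST conflict is possible there.

All alternatives of each non-terminal have pairwise disjoint FIRST sets.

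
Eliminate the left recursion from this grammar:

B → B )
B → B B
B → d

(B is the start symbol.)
B is directly left-recursive. The standard transformation for
  A → A α₁ | ... | A α_m | β₁ | ... | β_n
is
  A  → β₁ A' | ... | β_n A'
  A' → α₁ A' | ... | α_m A' | ε

B → d becomes B → d B'
B → B ) becomes B' → ) B'
B → B B becomes B' → B B'
Add B' → ε

Resulting grammar:
B → d B'
B' → ) B'
B' → B B'
B' → ε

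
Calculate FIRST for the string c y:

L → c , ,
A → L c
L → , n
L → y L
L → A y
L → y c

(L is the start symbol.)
To compute FIRST(c y), process the symbols left to right:
Symbol c is a terminal. Add 'c' and stop.
FIRST(c y) = { 'c' }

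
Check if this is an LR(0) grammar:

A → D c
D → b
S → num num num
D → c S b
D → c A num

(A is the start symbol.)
A grammar is LR(0) if no state in the canonical LR(0) collection has:
  - both a shift item (dot before a terminal) and a complete item (shift-reduce conflict), or
  - two or more complete items (reduce-reduce conflict; the accept item [A' → A .] counts as a complete item here).

Augment with A' → A and build the canonical LR(0) collection (I0 = CLOSURE({[A' → . A]}), then GOTO on every symbol after a dot until no new states appear). It has 13 states:
  I0: { [A → . D c], [A' → . A], [D → . b], [D → . c A num], [D → . c S b] }  — shift
  I1: { [A' → A .] }  — accept
  I2: { [A → D . c] }  — shift
  I3: { [D → b .] }  — reduce
  I4: { [A → . D c], [D → . b], [D → . c A num], [D → . c S b], [D → c . A num], [D → c . S b], [S → . num num num] }  — shift
  I5: { [D → c A . num] }  — shift
  I6: { [D → c S . b] }  — shift
  I7: { [S → num . num num] }  — shift
  I8: { [S → num num . num] }  — shift
  I9: { [S → num num num .] }  — reduce
  I10: { [D → c S b .] }  — reduce
  I11: { [D → c A num .] }  — reduce
  I12: { [A → D c .] }  — reduce

Every state is either a pure shift/goto state or contains exactly one complete item and nothing to shift — no conflicts. The grammar is LR(0).

Answer: Yes, the grammar is LR(0)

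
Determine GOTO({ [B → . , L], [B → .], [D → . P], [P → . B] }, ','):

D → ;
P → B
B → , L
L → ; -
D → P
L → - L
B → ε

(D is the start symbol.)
GOTO(I, ',') = CLOSURE({ [A → αX.β] : [A → α.Xβ] ∈ I, X = ',' })

Items with dot before ',', with the dot advanced:
  [B → . , L] → [B → , . L]
Closure of the advanced items:
  [B → , . L] has the dot before L: add [L → . ; -], [L → . - L]

GOTO = { [B → , . L], [L → . - L], [L → . ; -] }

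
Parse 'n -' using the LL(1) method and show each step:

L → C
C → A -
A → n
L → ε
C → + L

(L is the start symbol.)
Stack is shown with the top on the left.

Stack  Input  Action
--------------------
L $    n - $  output L → C
C $    n - $  output C → A -
A - $  n - $  output A → n
n - $  n - $  match 'n'
- $    - $    match '-'
$      $      accept

The string is accepted.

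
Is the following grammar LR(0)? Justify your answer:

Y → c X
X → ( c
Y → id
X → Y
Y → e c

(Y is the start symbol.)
Yes, the grammar is LR(0)

Augment with Y' → Y and build the canonical LR(0) collection (I0 = CLOSURE({[Y' → . Y]}), then GOTO on every symbol after a dot until no new states appear). It has 10 states:
  I0: { [Y → . c X], [Y → . e c], [Y → . id], [Y' → . Y] }  — shift
  I1: { [Y' → Y .] }  — accept
  I2: { [X → . ( c], [X → . Y], [Y → . c X], [Y → . e c], [Y → . id], [Y → c . X] }  — shift
  I3: { [Y → e . c] }  — shift
  I4: { [Y → id .] }  — reduce
  I5: { [Y → e c .] }  — reduce
  I6: { [X → ( . c] }  — shift
  I7: { [Y → c X .] }  — reduce
  I8: { [X → Y .] }  — reduce
  I9: { [X → ( c .] }  — reduce

Every state is either a pure shift/goto state or contains exactly one complete item and nothing to shift — no conflicts. The grammar is LR(0).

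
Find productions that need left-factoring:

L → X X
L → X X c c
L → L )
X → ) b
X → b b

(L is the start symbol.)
Left-factoring is needed when two productions for the same non-terminal
share a common prefix on the right-hand side.

Productions for L:
  L → X X
  L → X X c c
  L → L )
Productions for X:
  X → ) b
  X → b b

Found common prefix 'X X' in productions for L

Answer: Yes, L has productions with common prefix 'X X'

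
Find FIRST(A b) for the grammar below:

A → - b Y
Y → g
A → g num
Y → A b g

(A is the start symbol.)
FIRST sets of the non-terminals involved (from the grammar, by fixed-point iteration):
  FIRST(A) = { '-', 'g' }

To compute FIRST(A b), process the symbols left to right:
Symbol A is a non-terminal. Add FIRST(A) \ {ε} = { '-', 'g' }
A is not nullable (ε ∉ FIRST(A)), so stop here.
FIRST(A b) = { '-', 'g' }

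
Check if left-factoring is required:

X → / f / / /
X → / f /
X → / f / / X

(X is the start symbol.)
Left-factoring is needed when two productions for the same non-terminal
share a common prefix on the right-hand side.

Productions for X:
  X → / f / / /
  X → / f /
  X → / f / / X

Found common prefix '/ f /' in productions for X

Answer: Yes, X has productions with common prefix '/ f /'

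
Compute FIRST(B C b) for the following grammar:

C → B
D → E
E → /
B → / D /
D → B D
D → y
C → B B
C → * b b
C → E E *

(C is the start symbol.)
FIRST sets of the non-terminals involved (from the grammar, by fixed-point iteration):
  FIRST(B) = { '/' }

To compute FIRST(B C b), process the symbols left to right:
Symbol B is a non-terminal. Add FIRST(B) \ {ε} = { '/' }
B is not nullable (ε ∉ FIRST(B)), so stop here.
FIRST(B C b) = { '/' }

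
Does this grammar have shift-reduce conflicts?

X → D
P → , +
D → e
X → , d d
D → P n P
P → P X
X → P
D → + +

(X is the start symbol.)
Yes — I4: [X → P .] vs [D → . + +]; I10: [D → P n P .] vs [D → . + +]

Augment with X' → X and build the canonical LR(0) collection (I0 = CLOSURE({[X' → . X]}), then GOTO on every symbol after a dot until no new states appear). It has 15 states:
  I0: { [D → . + +], [D → . P n P], [D → . e], [P → . , +], [P → . P X], [X → . , d d], [X → . D], [X → . P], [X' → . X] }  — shift
  I1: { [D → + . +] }  — shift
  I2: { [P → , . +], [X → , . d d] }  — shift
  I3: { [X → D .] }  — reduce
  I4: { [D → . + +], [D → . P n P], [D → . e], [D → P . n P], [P → . , +], [P → . P X], [P → P . X], [X → . , d d], [X → . D], [X → . P], [X → P .] }  — shift, reduce
  I5: { [X' → X .] }  — accept
  I6: { [D → e .] }  — reduce
  I7: { [P → P X .] }  — reduce
  I8: { [D → P n . P], [P → . , +], [P → . P X] }  — shift
  I9: { [P → , . +] }  — shift
  I10: { [D → . + +], [D → . P n P], [D → . e], [D → P n P .], [P → . , +], [P → . P X], [P → P . X], [X → . , d d], [X → . D], [X → . P] }  — shift, reduce
  I11: { [P → , + .] }  — reduce
  I12: { [X → , d . d] }  — shift
  I13: { [X → , d d .] }  — reduce
  I14: { [D → + + .] }  — reduce

I4 contains reduce item [X → P .] and shift items [D → . + +], [D → P . n P], [D → . e], [P → . , +], [X → . , d d] — shift-reduce conflict.
I10 contains reduce item [D → P n P .] and shift items [D → . + +], [D → . e], [P → . , +], [X → . , d d] — shift-reduce conflict.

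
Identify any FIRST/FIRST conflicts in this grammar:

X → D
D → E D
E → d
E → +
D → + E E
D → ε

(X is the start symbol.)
Yes. D → E D / D → '+' E E on { '+' }

FIRST sets of the non-terminals at (or reachable through a nullable prefix from) the front of some alternative:
  FIRST(E) = { '+', 'd' }

Productions for D:
  D → E D: FIRST = { '+', 'd' }
  D → + E E: FIRST = { '+' }
  D → ε: FIRST = { ε }
Productions for E:
  E → d: FIRST = { 'd' }
  E → +: FIRST = { '+' }
X has only one production, so no FIRST/FIRST conflict is possible there.

Conflict for D: D → E D and D → + E E
  Overlap: { '+' }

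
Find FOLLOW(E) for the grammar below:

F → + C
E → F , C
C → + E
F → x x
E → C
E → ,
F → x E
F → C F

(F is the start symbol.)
To compute FOLLOW(E), find every occurrence of E on a right-hand side N → α E β: add FIRST(β) \ {ε}, and if β is empty or nullable also add FOLLOW(N). Iterate to a fixed point.

In C → + E: E is at the end, add FOLLOW(C)
In F → x E: E is at the end, add FOLLOW(F)

The FOLLOW sets referred to above (computed the same way, to a fixed point):
  FOLLOW(C) = { $, '+', ',', 'x' }
  FOLLOW(F) = { $, ',' }

Taking the union: FOLLOW(E) = { $, '+', ',', 'x' }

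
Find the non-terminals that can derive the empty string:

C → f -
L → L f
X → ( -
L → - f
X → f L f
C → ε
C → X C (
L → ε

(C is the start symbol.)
{ 'C', 'L' }

ε-productions: C → ε, L → ε
So C, L are immediately nullable.
No further non-terminal can be added: every production for the remaining non-terminals contains a terminal or a non-nullable non-terminal.
Nullable = { 'C', 'L' }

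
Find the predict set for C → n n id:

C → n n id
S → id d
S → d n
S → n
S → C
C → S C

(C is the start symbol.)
{ 'n' }

PREDICT(C → n n id) = (FIRST(RHS) \ {ε}) ∪ (FOLLOW(C) if ε ∈ FIRST(RHS), i.e. RHS ⇒* ε)
FIRST(n n id) = { 'n' }
ε ∉ FIRST(n n id), so FOLLOW(C) is not added.
PREDICT(C → n n id) = { 'n' }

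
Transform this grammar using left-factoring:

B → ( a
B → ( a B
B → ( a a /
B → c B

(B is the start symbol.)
Left-factoring transforms A → αβ₁ | αβ₂ into A → αA' and A' → β₁ | β₂
(α is the longest common prefix among the alternatives). Repeat until
no nonterminal has two alternatives with a common prefix.

Round 1: B has alternatives sharing prefix '( a'. Introduce B': B → ( a B'
  Add: B' → ε
  Add: B' → B
  Add: B' → a /

No remaining common prefixes — done.

Resulting grammar:
B → ( a B'
B' → ε
B' → B
B' → a /
B → c B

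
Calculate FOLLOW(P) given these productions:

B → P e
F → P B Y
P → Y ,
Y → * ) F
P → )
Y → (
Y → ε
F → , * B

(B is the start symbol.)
In B → P e: P is followed by e, add FIRST(e) \ {ε} = { 'e' }
In F → P B Y: P is followed by B Y, add FIRST(B Y) \ {ε} = { '(', ')', '*', ',' }

Taking the union: FOLLOW(P) = { '(', ')', '*', ',', 'e' }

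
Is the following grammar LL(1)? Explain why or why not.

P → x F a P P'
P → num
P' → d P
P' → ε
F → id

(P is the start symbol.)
No. Predict set conflict for P': { 'd' }

A grammar is LL(1) if for each non-terminal N with multiple productions, the predict sets of those productions are pairwise disjoint, where PREDICT(N → α) = (FIRST(α) \ {ε}) ∪ (FOLLOW(N) if α ⇒* ε).

Relevant sets:
  FOLLOW(P') = { $, 'd' }

For P:
  PREDICT(P → x F a P P') = { 'x' }
  PREDICT(P → num) = { 'num' }
For P':
  PREDICT(P' → d P) = { 'd' }
  PREDICT(P' → ε) = { $, 'd' }
F has a single production, so nothing to check there.

Conflict found: Predict set conflict for P': { 'd' }
The grammar is NOT LL(1).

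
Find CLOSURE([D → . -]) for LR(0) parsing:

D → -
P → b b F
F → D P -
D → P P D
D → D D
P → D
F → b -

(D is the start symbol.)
{ [D → . -] }

To compute CLOSURE, for each item [A → α.Bβ] where B is a non-terminal, add [B → .γ] for all productions B → γ; repeat for the newly added items until nothing changes.

Start with: [D → . -]
The dot precedes the terminal '-', so nothing is added.

CLOSURE = { [D → . -] }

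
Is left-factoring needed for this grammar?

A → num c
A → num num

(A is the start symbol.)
Yes, A has productions with common prefix 'num'

Left-factoring is needed when two productions for the same non-terminal
share a common prefix on the right-hand side.

Productions for A:
  A → num c
  A → num num

Found common prefix 'num' in productions for A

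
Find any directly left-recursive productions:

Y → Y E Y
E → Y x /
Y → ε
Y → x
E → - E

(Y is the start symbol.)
Y → Y E Y: LEFT RECURSIVE (starts with Y)
E → Y x /: starts with Y
Y → ε: starts with ε
Y → x: starts with x
E → - E: starts with '-'

The grammar has direct left recursion on: Y.

Answer: Yes, Y is left-recursive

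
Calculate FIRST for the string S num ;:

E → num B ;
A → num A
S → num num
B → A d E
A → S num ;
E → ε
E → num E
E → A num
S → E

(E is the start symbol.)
{ 'num' }

FIRST sets of the non-terminals involved (from the grammar, by fixed-point iteration):
  FIRST(S) = { 'num', ε }

To compute FIRST(S num ;), process the symbols left to right:
Symbol S is a non-terminal. Add FIRST(S) \ {ε} = { 'num' }
S is nullable (ε ∈ FIRST(S)), continue to the next symbol.
Symbol num is a terminal. Add 'num' and stop.
FIRST(S num ;) = { 'num' }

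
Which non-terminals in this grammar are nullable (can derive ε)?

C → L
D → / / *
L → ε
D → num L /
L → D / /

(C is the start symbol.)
{ 'C', 'L' }

ε-productions: L → ε
So L is immediately nullable.
C → L: every symbol on the right is nullable, so C is nullable too.
No further non-terminal can be added: every production for the remaining non-terminals contains a terminal or a non-nullable non-terminal.
Nullable = { 'C', 'L' }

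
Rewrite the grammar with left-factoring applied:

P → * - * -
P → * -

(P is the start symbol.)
P → * - P'
P' → * -
P' → ε

Left-factoring transforms A → αβ₁ | αβ₂ into A → αA' and A' → β₁ | β₂
(α is the longest common prefix among the alternatives). Repeat until
no nonterminal has two alternatives with a common prefix.

Round 1: P has alternatives sharing prefix '* -'. Introduce P': P → * - P'
  Add: P' → * -
  Add: P' → ε

No remaining common prefixes — done.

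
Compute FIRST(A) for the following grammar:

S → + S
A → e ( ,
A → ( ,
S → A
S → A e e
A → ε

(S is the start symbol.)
{ '(', 'e', ε }

From A → e ( ,:
  - e is a terminal: add 'e' and stop
From A → ( ,:
  - '(' is a terminal: add '(' and stop
From A → ε:
  - ε-production, so ε ∈ FIRST(A)

Collecting: FIRST(A) = { '(', 'e', ε }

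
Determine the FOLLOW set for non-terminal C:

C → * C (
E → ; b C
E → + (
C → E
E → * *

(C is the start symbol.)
{ $, '(' }

C is the start symbol, so $ ∈ FOLLOW(C).
In C → * C (: C is followed by '(', add FIRST('(') \ {ε} = { '(' }
In E → ; b C: C is at the end, add FOLLOW(E)

The FOLLOW sets referred to above (computed the same way, to a fixed point):
  FOLLOW(E) = { $, '(' }

Taking the union: FOLLOW(C) = { $, '(' }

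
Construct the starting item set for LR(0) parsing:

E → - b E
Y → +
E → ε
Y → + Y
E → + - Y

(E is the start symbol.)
First, augment the grammar with E' → E
I₀ = CLOSURE({ [E' → . E] }):
  [E' → . E] has the dot before E: add [E → . - b E], [E → .], [E → . + - Y]
No further items can be added.

I₀ = { [E → . + - Y], [E → . - b E], [E → .], [E' → . E] }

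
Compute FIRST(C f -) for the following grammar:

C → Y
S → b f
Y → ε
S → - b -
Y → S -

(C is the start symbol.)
{ '-', 'b', 'f' }

FIRST sets of the non-terminals involved (from the grammar, by fixed-point iteration):
  FIRST(C) = { '-', 'b', ε }

To compute FIRST(C f -), process the symbols left to right:
Symbol C is a non-terminal. Add FIRST(C) \ {ε} = { '-', 'b' }
C is nullable (ε ∈ FIRST(C)), continue to the next symbol.
Symbol f is a terminal. Add 'f' and stop.
FIRST(C f -) = { '-', 'b', 'f' }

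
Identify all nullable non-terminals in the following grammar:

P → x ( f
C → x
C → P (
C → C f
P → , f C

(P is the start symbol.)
There are no ε-productions, so no non-terminal can derive ε.
No non-terminals are nullable.

Answer: None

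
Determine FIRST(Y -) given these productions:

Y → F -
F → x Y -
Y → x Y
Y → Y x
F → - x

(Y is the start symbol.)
{ '-', 'x' }

FIRST sets of the non-terminals involved (from the grammar, by fixed-point iteration):
  FIRST(Y) = { '-', 'x' }

To compute FIRST(Y -), process the symbols left to right:
Symbol Y is a non-terminal. Add FIRST(Y) \ {ε} = { '-', 'x' }
Y is not nullable (ε ∉ FIRST(Y)), so stop here.
FIRST(Y -) = { '-', 'x' }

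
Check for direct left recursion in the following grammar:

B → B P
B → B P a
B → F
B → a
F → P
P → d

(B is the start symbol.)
Yes, B is left-recursive

B → B P: LEFT RECURSIVE (starts with B)
B → B P a: LEFT RECURSIVE (starts with B)
B → F: starts with F
B → a: starts with a
F → P: starts with P
P → d: starts with d

The grammar has direct left recursion on: B.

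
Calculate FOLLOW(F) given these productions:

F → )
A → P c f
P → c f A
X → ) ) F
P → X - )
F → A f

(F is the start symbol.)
F is the start symbol, so $ ∈ FOLLOW(F).
In X → ) ) F: F is at the end, add FOLLOW(X)

The FOLLOW sets referred to above (computed the same way, to a fixed point):
  FOLLOW(X) = { '-' }

Taking the union: FOLLOW(F) = { $, '-' }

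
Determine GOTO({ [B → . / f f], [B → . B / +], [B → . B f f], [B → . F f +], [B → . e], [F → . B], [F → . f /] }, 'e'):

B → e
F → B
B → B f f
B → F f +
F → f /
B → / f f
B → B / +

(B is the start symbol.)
GOTO(I, 'e') = CLOSURE({ [A → αX.β] : [A → α.Xβ] ∈ I, X = 'e' })

Items with dot before 'e', with the dot advanced:
  [B → . e] → [B → e .]
Closure adds nothing (no advanced item has the dot before a non-terminal).

GOTO = { [B → e .] }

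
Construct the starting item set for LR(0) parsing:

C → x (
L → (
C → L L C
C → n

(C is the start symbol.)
{ [C → . L L C], [C → . n], [C → . x (], [C' → . C], [L → . (] }

First, augment the grammar with C' → C
I₀ = CLOSURE({ [C' → . C] }):
  [C' → . C] has the dot before C: add [C → . x (], [C → . L L C], [C → . n]
  [C → . L L C] has the dot before L: add [L → . (]
No further items can be added.

I₀ = { [C → . L L C], [C → . n], [C → . x (], [C' → . C], [L → . (] }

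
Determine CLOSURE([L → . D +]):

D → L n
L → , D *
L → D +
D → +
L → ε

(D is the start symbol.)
{ [D → . +], [D → . L n], [L → . , D *], [L → . D +], [L → .] }

To compute CLOSURE, for each item [A → α.Bβ] where B is a non-terminal, add [B → .γ] for all productions B → γ; repeat for the newly added items until nothing changes.

Start with: [L → . D +]
  [L → . D +] has the dot before D: add [D → . L n], [D → . +]
  [D → . L n] has the dot before L: add [L → . , D *], [L → .]
No further items can be added.

CLOSURE = { [D → . +], [D → . L n], [L → . , D *], [L → . D +], [L → .] }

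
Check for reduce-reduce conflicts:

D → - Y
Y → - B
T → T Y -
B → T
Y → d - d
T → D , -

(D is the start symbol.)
Augment with D' → D and build the canonical LR(0) collection (I0 = CLOSURE({[D' → . D]}), then GOTO on every symbol after a dot until no new states appear). It has 15 states:
  I0: { [D → . - Y], [D' → . D] }  — shift
  I1: { [D → - . Y], [Y → . - B], [Y → . d - d] }  — shift
  I2: { [D' → D .] }  — accept
  I3: { [B → . T], [D → . - Y], [T → . D , -], [T → . T Y -], [Y → - . B] }  — shift
  I4: { [D → - Y .] }  — reduce
  I5: { [Y → d . - d] }  — shift
  I6: { [Y → d - . d] }  — shift
  I7: { [Y → d - d .] }  — reduce
  I8: { [Y → - B .] }  — reduce
  I9: { [T → D . , -] }  — shift
  I10: { [B → T .], [T → T . Y -], [Y → . - B], [Y → . d - d] }  — shift, reduce
  I11: { [T → T Y . -] }  — shift
  I12: { [T → T Y - .] }  — reduce
  I13: { [T → D , . -] }  — shift
  I14: { [T → D , - .] }  — reduce

No state contains more than one complete item.

Answer: No reduce-reduce conflicts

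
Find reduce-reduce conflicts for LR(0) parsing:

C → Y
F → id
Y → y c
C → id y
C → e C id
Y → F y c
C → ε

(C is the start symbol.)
A reduce-reduce conflict occurs when an LR(0) state has two complete items [A → α .] and [B → β .] — both call for a reduction, and with no lookahead the parser cannot choose between them.

Augment with C' → C and build the canonical LR(0) collection (I0 = CLOSURE({[C' → . C]}), then GOTO on every symbol after a dot until no new states appear). It has 13 states:
  I0: { [C → . Y], [C → . e C id], [C → . id y], [C → .], [C' → . C], [F → . id], [Y → . F y c], [Y → . y c] }  — shift, reduce
  I1: { [C' → C .] }  — accept
  I2: { [Y → F . y c] }  — shift
  I3: { [C → Y .] }  — reduce
  I4: { [C → . Y], [C → . e C id], [C → . id y], [C → .], [C → e . C id], [F → . id], [Y → . F y c], [Y → . y c] }  — shift, reduce
  I5: { [C → id . y], [F → id .] }  — shift, reduce
  I6: { [Y → y . c] }  — shift
  I7: { [Y → y c .] }  — reduce
  I8: { [C → id y .] }  — reduce
  I9: { [C → e C . id] }  — shift
  I10: { [C → e C id .] }  — reduce
  I11: { [Y → F y . c] }  — shift
  I12: { [Y → F y c .] }  — reduce

No state contains more than one complete item.

Answer: No reduce-reduce conflicts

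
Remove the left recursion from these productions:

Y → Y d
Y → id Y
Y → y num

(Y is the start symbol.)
Y is directly left-recursive. The standard transformation for
  A → A α₁ | ... | A α_m | β₁ | ... | β_n
is
  A  → β₁ A' | ... | β_n A'
  A' → α₁ A' | ... | α_m A' | ε

Y → id Y becomes Y → id Y Y'
Y → y num becomes Y → y num Y'
Y → Y d becomes Y' → d Y'
Add Y' → ε

Resulting grammar:
Y → id Y Y'
Y → y num Y'
Y' → d Y'
Y' → ε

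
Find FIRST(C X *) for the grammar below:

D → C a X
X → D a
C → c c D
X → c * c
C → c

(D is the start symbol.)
{ 'c' }

FIRST sets of the non-terminals involved (from the grammar, by fixed-point iteration):
  FIRST(C) = { 'c' }

To compute FIRST(C X *), process the symbols left to right:
Symbol C is a non-terminal. Add FIRST(C) \ {ε} = { 'c' }
C is not nullable (ε ∉ FIRST(C)), so stop here.
FIRST(C X *) = { 'c' }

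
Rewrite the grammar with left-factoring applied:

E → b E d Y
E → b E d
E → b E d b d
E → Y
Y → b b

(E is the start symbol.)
E → b E d E'
E' → Y
E' → ε
E' → b d
E → Y
Y → b b

Left-factoring transforms A → αβ₁ | αβ₂ into A → αA' and A' → β₁ | β₂
(α is the longest common prefix among the alternatives). Repeat until
no nonterminal has two alternatives with a common prefix.

Round 1: E has alternatives sharing prefix 'b E d'. Introduce E': E → b E d E'
  Add: E' → Y
  Add: E' → ε
  Add: E' → b d

No remaining common prefixes — done.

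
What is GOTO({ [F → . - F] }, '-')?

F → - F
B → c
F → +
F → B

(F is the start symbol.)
GOTO(I, '-') = CLOSURE({ [A → αX.β] : [A → α.Xβ] ∈ I, X = '-' })

Items with dot before '-', with the dot advanced:
  [F → . - F] → [F → - . F]
Closure of the advanced items:
  [F → - . F] has the dot before F: add [F → . - F], [F → . +], [F → . B]
  [F → . B] has the dot before B: add [B → . c]

GOTO = { [B → . c], [F → - . F], [F → . +], [F → . - F], [F → . B] }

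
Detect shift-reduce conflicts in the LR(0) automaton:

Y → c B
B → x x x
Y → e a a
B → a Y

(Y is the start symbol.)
No shift-reduce conflicts

A shift-reduce conflict occurs when an LR(0) state has both:
  - a complete (reduce) item [A → α .] (dot at the end), and
  - a shift item [B → β . c γ] (dot before a terminal).

Augment with Y' → Y and build the canonical LR(0) collection (I0 = CLOSURE({[Y' → . Y]}), then GOTO on every symbol after a dot until no new states appear). It has 12 states:
  I0: { [Y → . c B], [Y → . e a a], [Y' → . Y] }  — shift
  I1: { [Y' → Y .] }  — accept
  I2: { [B → . a Y], [B → . x x x], [Y → c . B] }  — shift
  I3: { [Y → e . a a] }  — shift
  I4: { [Y → e a . a] }  — shift
  I5: { [Y → e a a .] }  — reduce
  I6: { [Y → c B .] }  — reduce
  I7: { [B → a . Y], [Y → . c B], [Y → . e a a] }  — shift
  I8: { [B → x . x x] }  — shift
  I9: { [B → x x . x] }  — shift
  I10: { [B → x x x .] }  — reduce
  I11: { [B → a Y .] }  — reduce

No state contains both a complete item and a shift item.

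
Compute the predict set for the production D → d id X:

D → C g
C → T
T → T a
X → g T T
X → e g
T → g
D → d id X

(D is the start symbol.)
PREDICT(D → d id X) = (FIRST(RHS) \ {ε}) ∪ (FOLLOW(D) if ε ∈ FIRST(RHS), i.e. RHS ⇒* ε)
FIRST(d id X) = { 'd' }
ε ∉ FIRST(d id X), so FOLLOW(D) is not added.
PREDICT(D → d id X) = { 'd' }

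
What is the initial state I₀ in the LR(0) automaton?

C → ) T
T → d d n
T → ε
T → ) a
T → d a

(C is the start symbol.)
First, augment the grammar with C' → C
I₀ = CLOSURE({ [C' → . C] }):
  [C' → . C] has the dot before C: add [C → . ) T]
No further items can be added.

I₀ = { [C → . ) T], [C' → . C] }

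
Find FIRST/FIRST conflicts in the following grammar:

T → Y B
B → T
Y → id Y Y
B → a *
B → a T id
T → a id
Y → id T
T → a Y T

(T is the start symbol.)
Yes. T → a id / T → a Y T on { 'a' }; B → T / B → a '*' on { 'a' }; B → T / B → a T id on { 'a' }; B → a '*' / B → a T id on { 'a' }; Y → id Y Y / Y → id T on { 'id' }

FIRST sets of the non-terminals at (or reachable through a nullable prefix from) the front of some alternative:
  FIRST(Y) = { 'id' }
  FIRST(T) = { 'a', 'id' }

Productions for T:
  T → Y B: FIRST = { 'id' }
  T → a id: FIRST = { 'a' }
  T → a Y T: FIRST = { 'a' }
Productions for B:
  B → T: FIRST = { 'a', 'id' }
  B → a *: FIRST = { 'a' }
  B → a T id: FIRST = { 'a' }
Productions for Y:
  Y → id Y Y: FIRST = { 'id' }
  Y → id T: FIRST = { 'id' }

Conflict for T: T → a id and T → a Y T
  Overlap: { 'a' }
Conflict for B: B → T and B → a *
  Overlap: { 'a' }
Conflict for B: B → T and B → a T id
  Overlap: { 'a' }
Conflict for B: B → a * and B → a T id
  Overlap: { 'a' }
Conflict for Y: Y → id Y Y and Y → id T
  Overlap: { 'id' }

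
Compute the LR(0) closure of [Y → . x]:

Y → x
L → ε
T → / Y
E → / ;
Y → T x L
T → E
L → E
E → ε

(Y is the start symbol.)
To compute CLOSURE, for each item [A → α.Bβ] where B is a non-terminal, add [B → .γ] for all productions B → γ; repeat for the newly added items until nothing changes.

Start with: [Y → . x]
The dot precedes the terminal x, so nothing is added.

CLOSURE = { [Y → . x] }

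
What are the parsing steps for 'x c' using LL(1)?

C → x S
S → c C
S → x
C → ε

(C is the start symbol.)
LL(1) parsing maintains a stack (initially the start symbol over $) and the input. At each step: if the stack top is a terminal, match it against the current input token; if it is a non-terminal N, replace it with the RHS of M[N, lookahead] (the unique production whose predict set contains the lookahead).

Stack is shown with the top on the left.

Stack  Input  Action
--------------------
C $    x c $  output C → x S
x S $  x c $  match 'x'
S $    c $    output S → c C
c C $  c $    match 'c'
C $    $      output C → ε
$      $      accept

The string is accepted.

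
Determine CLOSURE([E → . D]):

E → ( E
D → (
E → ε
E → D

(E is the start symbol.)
{ [D → . (], [E → . D] }

To compute CLOSURE, for each item [A → α.Bβ] where B is a non-terminal, add [B → .γ] for all productions B → γ; repeat for the newly added items until nothing changes.

Start with: [E → . D]
  [E → . D] has the dot before D: add [D → . (]
No further items can be added.

CLOSURE = { [D → . (], [E → . D] }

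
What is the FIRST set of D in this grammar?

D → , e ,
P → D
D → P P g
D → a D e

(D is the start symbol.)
To compute FIRST(D), examine every production with D on the left-hand side, reading each right-hand side left to right until a non-nullable symbol is reached.

FIRST sets of the other non-terminals involved (by the same procedure, iterated to a fixed point):
  FIRST(P) = { ',', 'a' }

From D → , e ,:
  - ',' is a terminal: add ',' and stop
From D → P P g:
  - P is a non-terminal: add FIRST(P) \ {ε} = { ',', 'a' }
    P is not nullable, so stop
From D → a D e:
  - a is a terminal: add 'a' and stop

Collecting: FIRST(D) = { ',', 'a' }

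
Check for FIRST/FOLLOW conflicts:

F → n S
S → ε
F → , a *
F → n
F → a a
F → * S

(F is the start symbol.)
No FIRST/FOLLOW conflicts.

A FIRST/FOLLOW conflict occurs when a non-terminal N has a nullable alternative N → β (β ⇒* ε) and another alternative N → α with FIRST(α) ∩ FOLLOW(N) ≠ ∅: on such a lookahead the parser cannot decide between expanding α and letting N vanish via β.

Nullable non-terminals: S.
S has a nullable alternative but only one production, so nothing to check.

F has no nullable alternative, so no FIRST/FOLLOW check is needed there.

No FIRST/FOLLOW conflicts found.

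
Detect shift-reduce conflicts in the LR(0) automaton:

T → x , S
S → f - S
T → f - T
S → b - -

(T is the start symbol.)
No shift-reduce conflicts

A shift-reduce conflict occurs when an LR(0) state has both:
  - a complete (reduce) item [A → α .] (dot at the end), and
  - a shift item [B → β . c γ] (dot before a terminal).

Augment with T' → T and build the canonical LR(0) collection (I0 = CLOSURE({[T' → . T]}), then GOTO on every symbol after a dot until no new states appear). It has 14 states:
  I0: { [T → . f - T], [T → . x , S], [T' → . T] }  — shift
  I1: { [T' → T .] }  — accept
  I2: { [T → f . - T] }  — shift
  I3: { [T → x . , S] }  — shift
  I4: { [S → . b - -], [S → . f - S], [T → x , . S] }  — shift
  I5: { [T → x , S .] }  — reduce
  I6: { [S → b . - -] }  — shift
  I7: { [S → f . - S] }  — shift
  I8: { [S → . b - -], [S → . f - S], [S → f - . S] }  — shift
  I9: { [S → f - S .] }  — reduce
  I10: { [S → b - . -] }  — shift
  I11: { [S → b - - .] }  — reduce
  I12: { [T → . f - T], [T → . x , S], [T → f - . T] }  — shift
  I13: { [T → f - T .] }  — reduce

No state contains both a complete item and a shift item.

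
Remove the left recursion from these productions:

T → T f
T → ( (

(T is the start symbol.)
T is directly left-recursive. The standard transformation for
  A → A α₁ | ... | A α_m | β₁ | ... | β_n
is
  A  → β₁ A' | ... | β_n A'
  A' → α₁ A' | ... | α_m A' | ε

T → ( ( becomes T → ( ( T'
T → T f becomes T' → f T'
Add T' → ε

Resulting grammar:
T → ( ( T'
T' → f T'
T' → ε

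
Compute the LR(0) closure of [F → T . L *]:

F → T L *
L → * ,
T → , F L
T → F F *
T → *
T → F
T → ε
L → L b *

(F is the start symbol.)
{ [F → T . L *], [L → . * ,], [L → . L b *] }

Start with: [F → T . L *]
  [F → T . L *] has the dot before L: add [L → . * ,], [L → . L b *]
No further items can be added.

CLOSURE = { [F → T . L *], [L → . * ,], [L → . L b *] }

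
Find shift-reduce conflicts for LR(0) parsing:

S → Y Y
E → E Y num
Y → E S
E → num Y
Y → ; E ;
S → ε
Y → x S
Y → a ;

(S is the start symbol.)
Augment with S' → S and build the canonical LR(0) collection (I0 = CLOSURE({[S' → . S]}), then GOTO on every symbol after a dot until no new states appear). It has 19 states:
  I0: { [E → . E Y num], [E → . num Y], [S → . Y Y], [S → .], [S' → . S], [Y → . ; E ;], [Y → . E S], [Y → . a ;], [Y → . x S] }  — shift, reduce
  I1: { [E → . E Y num], [E → . num Y], [Y → ; . E ;] }  — shift
  I2: { [E → . E Y num], [E → . num Y], [E → E . Y num], [S → . Y Y], [S → .], [Y → . ; E ;], [Y → . E S], [Y → . a ;], [Y → . x S], [Y → E . S] }  — shift, reduce
  I3: { [S' → S .] }  — accept
  I4: { [E → . E Y num], [E → . num Y], [S → Y . Y], [Y → . ; E ;], [Y → . E S], [Y → . a ;], [Y → . x S] }  — shift
  I5: { [Y → a . ;] }  — shift
  I6: { [E → . E Y num], [E → . num Y], [E → num . Y], [Y → . ; E ;], [Y → . E S], [Y → . a ;], [Y → . x S] }  — shift
  I7: { [E → . E Y num], [E → . num Y], [S → . Y Y], [S → .], [Y → . ; E ;], [Y → . E S], [Y → . a ;], [Y → . x S], [Y → x . S] }  — shift, reduce
  I8: { [Y → x S .] }  — reduce
  I9: { [E → num Y .] }  — reduce
  I10: { [Y → a ; .] }  — reduce
  I11: { [S → Y Y .] }  — reduce
  I12: { [Y → E S .] }  — reduce
  I13: { [E → . E Y num], [E → . num Y], [E → E Y . num], [S → Y . Y], [Y → . ; E ;], [Y → . E S], [Y → . a ;], [Y → . x S] }  — shift
  I14: { [E → . E Y num], [E → . num Y], [E → E Y num .], [E → num . Y], [Y → . ; E ;], [Y → . E S], [Y → . a ;], [Y → . x S] }  — shift, reduce
  I15: { [E → . E Y num], [E → . num Y], [E → E . Y num], [Y → . ; E ;], [Y → . E S], [Y → . a ;], [Y → . x S], [Y → ; E . ;] }  — shift
  I16: { [E → . E Y num], [E → . num Y], [Y → ; . E ;], [Y → ; E ; .] }  — shift, reduce
  I17: { [E → E Y . num] }  — shift
  I18: { [E → E Y num .] }  — reduce

I0 contains reduce item [S → .] and shift items [E → . num Y], [Y → . ; E ;], [Y → . a ;], [Y → . x S] — shift-reduce conflict.
I2 contains reduce item [S → .] and shift items [E → . num Y], [Y → . ; E ;], [Y → . a ;], [Y → . x S] — shift-reduce conflict.
I7 contains reduce item [S → .] and shift items [E → . num Y], [Y → . ; E ;], [Y → . a ;], [Y → . x S] — shift-reduce conflict.
I14 contains reduce item [E → E Y num .] and shift items [E → . num Y], [Y → . ; E ;], [Y → . a ;], [Y → . x S] — shift-reduce conflict.
I16 contains reduce item [Y → ; E ; .] and shift item [E → . num Y] — shift-reduce conflict.

Answer: Yes — I0: [S → .] vs [E → . num Y]; I2: [S → .] vs [E → . num Y]; I7: [S → .] vs [E → . num Y]; I14: [E → E Y num .] vs [E → . num Y]; I16: [Y → ; E ; .] vs [E → . num Y]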